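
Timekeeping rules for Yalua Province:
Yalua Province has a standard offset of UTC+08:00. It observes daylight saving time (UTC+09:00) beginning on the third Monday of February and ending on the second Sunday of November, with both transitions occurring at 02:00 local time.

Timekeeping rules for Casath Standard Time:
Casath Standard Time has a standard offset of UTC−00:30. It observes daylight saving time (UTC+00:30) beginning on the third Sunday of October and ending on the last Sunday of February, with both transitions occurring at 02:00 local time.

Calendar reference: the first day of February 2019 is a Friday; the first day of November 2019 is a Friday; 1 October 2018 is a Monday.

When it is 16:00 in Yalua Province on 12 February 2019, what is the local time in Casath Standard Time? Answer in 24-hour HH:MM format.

1 February 2019 is a Friday, so the first Monday is February 4 and the third is February 18.
1 November 2019 is a Friday, so the first Sunday is November 3 and the second is November 10.
12 February 2019 is outside the daylight-saving period (18 February – 10 November), so Yalua Province is on standard time, UTC+08:00.
16:00 Yalua Province − 8h = 08:00 UTC.
1 October 2018 is a Monday, so the first Sunday is October 7 and the third is October 21.
1 February 2019 is a Friday, so Sundays fall on 3, 10, 17, 24; the last is February 24.
At the standard offset (UTC−00:30), 08:00 UTC − 0h30m = 07:30 Casath Standard Time standard time.
The standard-time date in Casath Standard Time, 12 February 2019, falls between 21 October 2018 and 24 February 2019, so daylight saving is in effect and Casath Standard Time is at UTC+00:30.
08:00 UTC + 0h30m = 08:30 Casath Standard Time.

08:30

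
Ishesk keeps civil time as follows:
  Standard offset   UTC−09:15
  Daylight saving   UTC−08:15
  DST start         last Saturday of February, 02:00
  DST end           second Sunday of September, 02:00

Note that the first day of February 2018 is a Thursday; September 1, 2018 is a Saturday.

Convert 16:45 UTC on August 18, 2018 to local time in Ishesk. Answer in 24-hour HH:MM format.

1 February 2018 is a Thursday, so Saturdays fall on 3, 10, 17, 24; the last is February 24.
1 September 2018 is a Saturday, so the first Sunday is September 2 and the second is September 9.
At the standard offset (UTC−09:15), 16:45 UTC − 9h15m = 07:30 Ishesk standard time.
Daylight saving runs 24 February – 9 September; the standard-time date in Ishesk, August 18, 2018, is inside that window, so Ishesk is at UTC−08:15.
16:45 UTC − 8h15m = 08:30 local.

08:30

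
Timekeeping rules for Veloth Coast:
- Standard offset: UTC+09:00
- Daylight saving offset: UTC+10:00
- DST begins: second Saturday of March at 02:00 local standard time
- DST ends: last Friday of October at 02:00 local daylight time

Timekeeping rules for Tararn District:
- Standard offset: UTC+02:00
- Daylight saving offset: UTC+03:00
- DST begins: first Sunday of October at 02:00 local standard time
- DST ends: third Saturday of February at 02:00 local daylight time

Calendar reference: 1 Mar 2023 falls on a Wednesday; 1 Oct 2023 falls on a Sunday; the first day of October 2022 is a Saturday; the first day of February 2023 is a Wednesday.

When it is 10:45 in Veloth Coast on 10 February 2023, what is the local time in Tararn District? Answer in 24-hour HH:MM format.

1 March 2023 is a Wednesday, so the first Saturday is March 4 and the second is March 11.
1 October 2023 is a Sunday, so Fridays fall on 6, 13, 20, 27; the last is October 27.
10 February 2023 does not fall between 11 March and 27 October, so daylight saving is not in effect and Veloth Coast is at UTC+09:00.
10:45 Veloth Coast − 9h = 01:45 UTC.
1 October 2022 is a Saturday, so the first Sunday is October 2.
1 February 2023 is a Wednesday, so the first Saturday is February 4 and the third is February 18.
At the standard offset (UTC+02:00), 01:45 UTC + 2h = 03:45 Tararn District standard time.
Daylight saving runs 2 October 2022 – 18 February 2023; the standard-time date in Tararn District, 10 February 2023, is inside that window, so Tararn District is at UTC+03:00.
01:45 UTC + 3h = 04:45 Tararn District.

04:45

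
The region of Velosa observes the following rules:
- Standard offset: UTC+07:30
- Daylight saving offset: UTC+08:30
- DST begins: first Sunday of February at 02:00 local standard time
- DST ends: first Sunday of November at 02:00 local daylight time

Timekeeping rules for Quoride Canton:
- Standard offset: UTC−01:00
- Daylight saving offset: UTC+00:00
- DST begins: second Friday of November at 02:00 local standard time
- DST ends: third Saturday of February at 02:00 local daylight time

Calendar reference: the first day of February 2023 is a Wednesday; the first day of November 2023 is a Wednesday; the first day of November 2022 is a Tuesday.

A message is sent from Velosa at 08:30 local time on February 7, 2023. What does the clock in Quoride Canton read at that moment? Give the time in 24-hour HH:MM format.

00:00

1 February 2023 is a Wednesday, so the first Sunday is February 5.
1 November 2023 is a Wednesday, so the first Sunday is November 5.
February 7, 2023 lies within the daylight-saving period (5 February – 5 November), so Velosa is on daylight time, UTC+08:30.
08:30 Velosa − 8h30m = 00:00 UTC.
1 November 2022 is a Tuesday, so the first Friday is November 4 and the second is November 11.
1 February 2023 is a Wednesday, so the first Saturday is February 4 and the third is February 18.
At the standard offset (UTC−01:00), 00:00 UTC − 1h = 23:00 Quoride Canton standard time (rolling into the previous day, 6 February 2023).
The standard-time date in Quoride Canton, February 6, 2023, falls between 11 November 2022 and 18 February 2023, so daylight saving is in effect and Quoride Canton is at UTC+00:00.
00:00 UTC + 0h = 00:00 Quoride Canton.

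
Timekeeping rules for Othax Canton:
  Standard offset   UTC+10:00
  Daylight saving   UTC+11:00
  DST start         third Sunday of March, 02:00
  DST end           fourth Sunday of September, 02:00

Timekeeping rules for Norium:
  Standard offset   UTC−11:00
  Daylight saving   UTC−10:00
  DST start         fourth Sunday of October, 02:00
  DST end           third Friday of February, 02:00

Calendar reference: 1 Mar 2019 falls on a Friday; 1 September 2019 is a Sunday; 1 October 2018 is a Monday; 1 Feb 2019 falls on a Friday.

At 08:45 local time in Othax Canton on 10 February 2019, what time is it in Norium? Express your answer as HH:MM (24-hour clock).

1 March 2019 is a Friday, so the first Sunday is March 3 and the third is March 17.
1 September 2019 is a Sunday, so the first Sunday is September 1 and the fourth is September 22.
10 February 2019 does not fall between 17 March and 22 September, so daylight saving is not in effect and Othax Canton is at UTC+10:00.
08:45 Othax Canton − 10h = 22:45 UTC (rolling into the previous day, 9 February 2019).
1 October 2018 is a Monday, so the first Sunday is October 7 and the fourth is October 28.
1 February 2019 is a Friday, so the first Friday is February 1 and the third is February 15.
At the standard offset (UTC−11:00), 22:45 UTC − 11h = 11:45 Norium standard time.
Daylight saving runs 28 October 2018 – 15 February 2019; the standard-time date in Norium, 9 February 2019, is inside that window, so Norium is at UTC−10:00.
22:45 UTC − 10h = 12:45 Norium.

12:45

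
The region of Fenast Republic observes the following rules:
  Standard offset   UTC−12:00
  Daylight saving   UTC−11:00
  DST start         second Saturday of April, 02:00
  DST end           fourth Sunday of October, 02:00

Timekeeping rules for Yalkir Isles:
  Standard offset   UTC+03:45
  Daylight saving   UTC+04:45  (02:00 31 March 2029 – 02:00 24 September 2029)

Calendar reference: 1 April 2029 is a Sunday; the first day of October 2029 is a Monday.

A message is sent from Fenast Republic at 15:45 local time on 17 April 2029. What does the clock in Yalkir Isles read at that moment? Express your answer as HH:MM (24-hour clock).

1 April 2029 is a Sunday, so the first Saturday is April 7 and the second is April 14.
1 October 2029 is a Monday, so the first Sunday is October 7 and the fourth is October 28.
17 April 2029 falls between 14 April and 28 October, so daylight saving is in effect and Fenast Republic is at UTC−11:00.
15:45 Fenast Republic + 11h = 02:45 UTC (rolling into the next day, 18 April 2029).
At the standard offset (UTC+03:45), 02:45 UTC + 3h45m = 06:30 Yalkir Isles standard time.
The standard-time date in Yalkir Isles, 18 April 2029, lies within the daylight-saving period (31 March – 24 September), so Yalkir Isles is on daylight time, UTC+04:45.
02:45 UTC + 4h45m = 07:30 Yalkir Isles.

07:30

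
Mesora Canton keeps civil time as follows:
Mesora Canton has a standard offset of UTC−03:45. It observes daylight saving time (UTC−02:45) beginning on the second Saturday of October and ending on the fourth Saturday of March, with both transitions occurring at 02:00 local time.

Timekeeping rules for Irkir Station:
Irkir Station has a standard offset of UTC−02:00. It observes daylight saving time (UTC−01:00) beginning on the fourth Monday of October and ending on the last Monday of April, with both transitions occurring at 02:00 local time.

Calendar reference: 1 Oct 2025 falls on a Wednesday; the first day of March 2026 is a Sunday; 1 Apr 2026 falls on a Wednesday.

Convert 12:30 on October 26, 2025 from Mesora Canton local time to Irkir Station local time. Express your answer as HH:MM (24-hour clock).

1 October 2025 is a Wednesday, so the first Saturday is October 4 and the second is October 11.
1 March 2026 is a Sunday, so the first Saturday is March 7 and the fourth is March 28.
October 26, 2025 lies within the daylight-saving period (11 October 2025 – 28 March 2026), so Mesora Canton is on daylight time, UTC−02:45.
12:30 Mesora Canton + 2h45m = 15:15 UTC.
1 October 2025 is a Wednesday, so the first Monday is October 6 and the fourth is October 27.
1 April 2026 is a Wednesday, so Mondays fall on 6, 13, 20, 27; the last is April 27.
At the standard offset (UTC−02:00), 15:15 UTC − 2h = 13:15 Irkir Station standard time.
The standard-time date in Irkir Station, October 26, 2025, does not fall between 27 October 2025 and 27 April 2026, so daylight saving is not in effect and Irkir Station is at UTC−02:00.
15:15 UTC − 2h = 13:15 Irkir Station.

13:15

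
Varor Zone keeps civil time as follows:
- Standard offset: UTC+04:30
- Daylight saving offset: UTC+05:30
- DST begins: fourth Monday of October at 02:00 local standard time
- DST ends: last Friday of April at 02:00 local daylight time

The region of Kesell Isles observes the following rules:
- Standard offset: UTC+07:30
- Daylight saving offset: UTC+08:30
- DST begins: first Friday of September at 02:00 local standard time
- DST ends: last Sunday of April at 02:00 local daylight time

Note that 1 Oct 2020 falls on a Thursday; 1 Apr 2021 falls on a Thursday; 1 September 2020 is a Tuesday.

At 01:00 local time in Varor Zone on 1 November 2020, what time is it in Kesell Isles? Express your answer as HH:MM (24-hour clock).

04:00

1 October 2020 is a Thursday, so the first Monday is October 5 and the fourth is October 26.
1 April 2021 is a Thursday, so Fridays fall on 2, 9, 16, 23, 30; the last is April 30.
Daylight saving runs 26 October 2020 – 30 April 2021; 1 November 2020 is inside that window, so Varor Zone is at UTC+05:30.
01:00 Varor Zone − 5h30m = 19:30 UTC (rolling into the previous day, 31 October 2020).
1 September 2020 is a Tuesday, so the first Friday is September 4.
1 April 2021 is a Thursday, so Sundays fall on 4, 11, 18, 25; the last is April 25.
At the standard offset (UTC+07:30), 19:30 UTC + 7h30m = 03:00 Kesell Isles standard time (rolling into the next day, 1 November 2020).
The standard-time date in Kesell Isles, 1 November 2020, lies within the daylight-saving period (4 September 2020 – 25 April 2021), so Kesell Isles is on daylight time, UTC+08:30.
19:30 UTC + 8h30m = 04:00 Kesell Isles (rolling into the next day, 1 November 2020).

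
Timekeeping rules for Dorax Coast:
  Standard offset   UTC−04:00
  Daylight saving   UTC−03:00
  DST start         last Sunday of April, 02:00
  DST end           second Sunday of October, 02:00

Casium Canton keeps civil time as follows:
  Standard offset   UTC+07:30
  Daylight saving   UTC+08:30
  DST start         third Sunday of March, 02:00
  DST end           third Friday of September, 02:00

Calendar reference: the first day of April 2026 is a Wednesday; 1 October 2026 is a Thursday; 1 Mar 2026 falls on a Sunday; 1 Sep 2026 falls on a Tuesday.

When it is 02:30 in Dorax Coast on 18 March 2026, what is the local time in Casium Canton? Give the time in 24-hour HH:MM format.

1 April 2026 is a Wednesday, so Sundays fall on 5, 12, 19, 26; the last is April 26.
1 October 2026 is a Thursday, so the first Sunday is October 4 and the second is October 11.
Daylight saving runs 26 April – 11 October; 18 March 2026 is outside that window, so Dorax Coast is on standard time at UTC−04:00.
02:30 Dorax Coast + 4h = 06:30 UTC.
1 March 2026 is a Sunday, so the first Sunday is March 1 and the third is March 15.
1 September 2026 is a Tuesday, so the first Friday is September 4 and the third is September 18.
At the standard offset (UTC+07:30), 06:30 UTC + 7h30m = 14:00 Casium Canton standard time.
The standard-time date in Casium Canton, 18 March 2026, lies within the daylight-saving period (15 March – 18 September), so Casium Canton is on daylight time, UTC+08:30.
06:30 UTC + 8h30m = 15:00 Casium Canton.

15:00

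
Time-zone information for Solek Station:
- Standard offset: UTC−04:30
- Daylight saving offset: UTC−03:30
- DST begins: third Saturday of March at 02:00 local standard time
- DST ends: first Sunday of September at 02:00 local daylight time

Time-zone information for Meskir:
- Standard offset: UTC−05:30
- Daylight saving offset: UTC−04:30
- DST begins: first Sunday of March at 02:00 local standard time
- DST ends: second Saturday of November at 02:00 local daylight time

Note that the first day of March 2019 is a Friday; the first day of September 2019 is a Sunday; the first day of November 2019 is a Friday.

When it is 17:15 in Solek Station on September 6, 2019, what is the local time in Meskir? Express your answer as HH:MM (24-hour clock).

1 March 2019 is a Friday, so the first Saturday is March 2 and the third is March 16.
1 September 2019 is a Sunday, so the first Sunday is September 1.
Daylight saving runs 16 March – 1 September; September 6, 2019 is outside that window, so Solek Station is on standard time at UTC−04:30.
17:15 Solek Station + 4h30m = 21:45 UTC.
1 March 2019 is a Friday, so the first Sunday is March 3.
1 November 2019 is a Friday, so the first Saturday is November 2 and the second is November 9.
At the standard offset (UTC−05:30), 21:45 UTC − 5h30m = 16:15 Meskir standard time.
The standard-time date in Meskir, September 6, 2019, falls between 3 March and 9 November, so daylight saving is in effect and Meskir is at UTC−04:30.
21:45 UTC − 4h30m = 17:15 Meskir.

17:15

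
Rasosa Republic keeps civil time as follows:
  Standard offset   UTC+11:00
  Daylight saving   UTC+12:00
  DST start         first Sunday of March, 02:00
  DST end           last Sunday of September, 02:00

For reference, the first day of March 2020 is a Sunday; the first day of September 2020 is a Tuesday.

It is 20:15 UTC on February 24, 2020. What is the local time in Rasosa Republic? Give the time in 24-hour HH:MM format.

07:15

1 March 2020 is a Sunday, so the first Sunday is March 1.
1 September 2020 is a Tuesday, so Sundays fall on 6, 13, 20, 27; the last is September 27.
At the standard offset (UTC+11:00), 20:15 UTC + 11h = 07:15 Rasosa Republic standard time (rolling into the next day, 25 February 2020).
The standard-time date in Rasosa Republic, February 25, 2020, does not fall between 1 March and 27 September, so daylight saving is not in effect and Rasosa Republic is at UTC+11:00.
20:15 UTC + 11h = 07:15 local (rolling into the next day, 25 February 2020).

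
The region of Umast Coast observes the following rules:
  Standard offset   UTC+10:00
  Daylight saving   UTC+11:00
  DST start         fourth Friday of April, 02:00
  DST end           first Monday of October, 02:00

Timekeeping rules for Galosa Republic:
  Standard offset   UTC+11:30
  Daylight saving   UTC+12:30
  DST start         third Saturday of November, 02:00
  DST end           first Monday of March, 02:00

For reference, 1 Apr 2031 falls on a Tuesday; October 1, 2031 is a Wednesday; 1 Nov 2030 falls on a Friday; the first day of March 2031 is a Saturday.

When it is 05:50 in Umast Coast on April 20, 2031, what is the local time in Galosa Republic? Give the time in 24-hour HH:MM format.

1 April 2031 is a Tuesday, so the first Friday is April 4 and the fourth is April 25.
1 October 2031 is a Wednesday, so the first Monday is October 6.
Daylight saving runs 25 April – 6 October; April 20, 2031 is outside that window, so Umast Coast is on standard time at UTC+10:00.
05:50 Umast Coast − 10h = 19:50 UTC (rolling into the previous day, 19 April 2031).
1 November 2030 is a Friday, so the first Saturday is November 2 and the third is November 16.
1 March 2031 is a Saturday, so the first Monday is March 3.
At the standard offset (UTC+11:30), 19:50 UTC + 11h30m = 07:20 Galosa Republic standard time (rolling into the next day, 20 April 2031).
The standard-time date in Galosa Republic, April 20, 2031, does not fall between 16 November 2030 and 3 March 2031, so daylight saving is not in effect and Galosa Republic is at UTC+11:30.
19:50 UTC + 11h30m = 07:20 Galosa Republic (rolling into the next day, 20 April 2031).

07:20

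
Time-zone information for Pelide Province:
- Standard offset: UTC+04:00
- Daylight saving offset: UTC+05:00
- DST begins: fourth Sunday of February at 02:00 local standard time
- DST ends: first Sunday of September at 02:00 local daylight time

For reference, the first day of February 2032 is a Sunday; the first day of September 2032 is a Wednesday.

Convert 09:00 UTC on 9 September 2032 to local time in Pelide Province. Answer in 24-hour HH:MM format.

13:00

1 February 2032 is a Sunday, so the first Sunday is February 1 and the fourth is February 22.
1 September 2032 is a Wednesday, so the first Sunday is September 5.
At the standard offset (UTC+04:00), 09:00 UTC + 4h = 13:00 Pelide Province standard time.
Daylight saving runs 22 February – 5 September; the standard-time date in Pelide Province, 9 September 2032, is outside that window, so Pelide Province is on standard time at UTC+04:00.
09:00 UTC + 4h = 13:00 local.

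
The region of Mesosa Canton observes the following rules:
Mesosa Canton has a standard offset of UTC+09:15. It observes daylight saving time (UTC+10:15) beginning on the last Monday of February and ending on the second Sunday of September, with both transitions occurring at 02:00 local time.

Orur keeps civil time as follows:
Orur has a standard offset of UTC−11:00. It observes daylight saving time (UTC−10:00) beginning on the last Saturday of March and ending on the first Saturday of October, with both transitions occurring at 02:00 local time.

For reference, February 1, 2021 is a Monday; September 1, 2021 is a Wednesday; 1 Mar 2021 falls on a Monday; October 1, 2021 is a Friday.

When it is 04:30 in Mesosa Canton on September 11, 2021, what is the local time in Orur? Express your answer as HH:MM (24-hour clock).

1 February 2021 is a Monday, so Mondays fall on 1, 8, 15, 22; the last is February 22.
1 September 2021 is a Wednesday, so the first Sunday is September 5 and the second is September 12.
Daylight saving runs 22 February – 12 September; September 11, 2021 is inside that window, so Mesosa Canton is at UTC+10:15.
04:30 Mesosa Canton − 10h15m = 18:15 UTC (rolling into the previous day, 10 September 2021).
1 March 2021 is a Monday, so Saturdays fall on 6, 13, 20, 27; the last is March 27.
1 October 2021 is a Friday, so the first Saturday is October 2.
At the standard offset (UTC−11:00), 18:15 UTC − 11h = 07:15 Orur standard time.
The standard-time date in Orur, September 10, 2021, lies within the daylight-saving period (27 March – 2 October), so Orur is on daylight time, UTC−10:00.
18:15 UTC − 10h = 08:15 Orur.

08:15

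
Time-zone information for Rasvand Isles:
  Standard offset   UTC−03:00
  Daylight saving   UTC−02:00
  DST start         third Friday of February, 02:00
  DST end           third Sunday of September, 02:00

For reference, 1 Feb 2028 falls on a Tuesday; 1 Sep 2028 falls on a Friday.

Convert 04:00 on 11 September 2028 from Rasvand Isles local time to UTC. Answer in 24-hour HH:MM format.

1 February 2028 is a Tuesday, so the first Friday is February 4 and the third is February 18.
1 September 2028 is a Friday, so the first Sunday is September 3 and the third is September 17.
Daylight saving runs 18 February – 17 September; 11 September 2028 is inside that window, so Rasvand Isles is at UTC−02:00.
04:00 local + 2h = 06:00 UTC.

06:00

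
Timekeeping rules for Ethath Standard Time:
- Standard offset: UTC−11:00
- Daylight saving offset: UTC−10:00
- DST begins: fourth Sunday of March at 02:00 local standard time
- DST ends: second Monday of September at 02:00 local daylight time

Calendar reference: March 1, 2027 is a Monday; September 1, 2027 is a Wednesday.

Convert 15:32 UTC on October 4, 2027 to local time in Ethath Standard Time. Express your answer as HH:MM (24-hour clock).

04:32

1 March 2027 is a Monday, so the first Sunday is March 7 and the fourth is March 28.
1 September 2027 is a Wednesday, so the first Monday is September 6 and the second is September 13.
At the standard offset (UTC−11:00), 15:32 UTC − 11h = 04:32 Ethath Standard Time standard time.
The standard-time date in Ethath Standard Time, October 4, 2027, does not fall between 28 March and 13 September, so daylight saving is not in effect and Ethath Standard Time is at UTC−11:00.
15:32 UTC − 11h = 04:32 local.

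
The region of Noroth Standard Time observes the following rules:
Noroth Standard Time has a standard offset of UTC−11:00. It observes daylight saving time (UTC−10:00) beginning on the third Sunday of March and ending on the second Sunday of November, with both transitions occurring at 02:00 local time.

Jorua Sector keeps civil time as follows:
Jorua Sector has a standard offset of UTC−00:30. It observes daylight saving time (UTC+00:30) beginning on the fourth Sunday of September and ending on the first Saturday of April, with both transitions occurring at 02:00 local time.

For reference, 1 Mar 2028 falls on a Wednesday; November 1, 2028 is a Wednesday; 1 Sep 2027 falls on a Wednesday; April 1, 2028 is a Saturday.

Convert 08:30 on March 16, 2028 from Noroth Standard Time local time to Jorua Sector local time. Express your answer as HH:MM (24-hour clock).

20:00

1 March 2028 is a Wednesday, so the first Sunday is March 5 and the third is March 19.
1 November 2028 is a Wednesday, so the first Sunday is November 5 and the second is November 12.
March 16, 2028 does not fall between 19 March and 12 November, so daylight saving is not in effect and Noroth Standard Time is at UTC−11:00.
08:30 Noroth Standard Time + 11h = 19:30 UTC.
1 September 2027 is a Wednesday, so the first Sunday is September 5 and the fourth is September 26.
1 April 2028 is a Saturday, so the first Saturday is April 1.
At the standard offset (UTC−00:30), 19:30 UTC − 0h30m = 19:00 Jorua Sector standard time.
The standard-time date in Jorua Sector, March 16, 2028, falls between 26 September 2027 and 1 April 2028, so daylight saving is in effect and Jorua Sector is at UTC+00:30.
19:30 UTC + 0h30m = 20:00 Jorua Sector.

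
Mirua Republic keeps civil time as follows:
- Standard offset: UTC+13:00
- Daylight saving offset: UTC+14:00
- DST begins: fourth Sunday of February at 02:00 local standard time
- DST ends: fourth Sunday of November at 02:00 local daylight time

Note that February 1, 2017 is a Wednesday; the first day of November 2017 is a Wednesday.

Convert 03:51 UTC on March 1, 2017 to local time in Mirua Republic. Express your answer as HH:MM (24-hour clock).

1 February 2017 is a Wednesday, so the first Sunday is February 5 and the fourth is February 26.
1 November 2017 is a Wednesday, so the first Sunday is November 5 and the fourth is November 26.
At the standard offset (UTC+13:00), 03:51 UTC + 13h = 16:51 Mirua Republic standard time.
The standard-time date in Mirua Republic, March 1, 2017, lies within the daylight-saving period (26 February – 26 November), so Mirua Republic is on daylight time, UTC+14:00.
03:51 UTC + 14h = 17:51 local.

17:51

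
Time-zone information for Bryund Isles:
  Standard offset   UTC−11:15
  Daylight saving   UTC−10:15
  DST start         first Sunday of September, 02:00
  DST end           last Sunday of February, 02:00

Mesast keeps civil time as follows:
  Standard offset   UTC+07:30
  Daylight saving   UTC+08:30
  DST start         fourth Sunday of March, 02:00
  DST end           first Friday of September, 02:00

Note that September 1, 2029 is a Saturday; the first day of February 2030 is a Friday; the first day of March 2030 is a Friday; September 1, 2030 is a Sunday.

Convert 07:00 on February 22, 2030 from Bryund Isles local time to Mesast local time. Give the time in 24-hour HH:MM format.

00:45

1 September 2029 is a Saturday, so the first Sunday is September 2.
1 February 2030 is a Friday, so Sundays fall on 3, 10, 17, 24; the last is February 24.
February 22, 2030 lies within the daylight-saving period (2 September 2029 – 24 February 2030), so Bryund Isles is on daylight time, UTC−10:15.
07:00 Bryund Isles + 10h15m = 17:15 UTC.
1 March 2030 is a Friday, so the first Sunday is March 3 and the fourth is March 24.
1 September 2030 is a Sunday, so the first Friday is September 6.
At the standard offset (UTC+07:30), 17:15 UTC + 7h30m = 00:45 Mesast standard time (rolling into the next day, 23 February 2030).
Daylight saving runs 24 March – 6 September; the standard-time date in Mesast, February 23, 2030, is outside that window, so Mesast is on standard time at UTC+07:30.
17:15 UTC + 7h30m = 00:45 Mesast (rolling into the next day, 23 February 2030).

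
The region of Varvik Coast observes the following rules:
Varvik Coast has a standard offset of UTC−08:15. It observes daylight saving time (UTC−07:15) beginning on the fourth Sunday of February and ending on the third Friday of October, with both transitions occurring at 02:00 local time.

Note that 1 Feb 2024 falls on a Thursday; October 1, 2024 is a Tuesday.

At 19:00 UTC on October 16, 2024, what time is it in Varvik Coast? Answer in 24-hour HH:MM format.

11:45

1 February 2024 is a Thursday, so the first Sunday is February 4 and the fourth is February 25.
1 October 2024 is a Tuesday, so the first Friday is October 4 and the third is October 18.
At the standard offset (UTC−08:15), 19:00 UTC − 8h15m = 10:45 Varvik Coast standard time.
The standard-time date in Varvik Coast, October 16, 2024, falls between 25 February and 18 October, so daylight saving is in effect and Varvik Coast is at UTC−07:15.
19:00 UTC − 7h15m = 11:45 local.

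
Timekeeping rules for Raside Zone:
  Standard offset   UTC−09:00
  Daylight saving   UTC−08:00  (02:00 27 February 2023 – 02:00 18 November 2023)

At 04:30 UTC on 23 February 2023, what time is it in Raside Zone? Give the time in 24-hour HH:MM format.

At the standard offset (UTC−09:00), 04:30 UTC − 9h = 19:30 Raside Zone standard time (rolling into the previous day, 22 February 2023).
The standard-time date in Raside Zone, 22 February 2023, is outside the daylight-saving period (27 February – 18 November), so Raside Zone is on standard time, UTC−09:00.
04:30 UTC − 9h = 19:30 local (rolling into the previous day, 22 February 2023).

19:30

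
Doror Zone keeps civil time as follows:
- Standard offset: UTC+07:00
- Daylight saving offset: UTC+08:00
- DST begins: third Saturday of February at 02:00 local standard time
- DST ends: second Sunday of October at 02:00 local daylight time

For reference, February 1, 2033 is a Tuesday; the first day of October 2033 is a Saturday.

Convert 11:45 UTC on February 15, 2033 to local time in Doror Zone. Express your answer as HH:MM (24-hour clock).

1 February 2033 is a Tuesday, so the first Saturday is February 5 and the third is February 19.
1 October 2033 is a Saturday, so the first Sunday is October 2 and the second is October 9.
At the standard offset (UTC+07:00), 11:45 UTC + 7h = 18:45 Doror Zone standard time.
The standard-time date in Doror Zone, February 15, 2033, is outside the daylight-saving period (19 February – 9 October), so Doror Zone is on standard time, UTC+07:00.
11:45 UTC + 7h = 18:45 local.

18:45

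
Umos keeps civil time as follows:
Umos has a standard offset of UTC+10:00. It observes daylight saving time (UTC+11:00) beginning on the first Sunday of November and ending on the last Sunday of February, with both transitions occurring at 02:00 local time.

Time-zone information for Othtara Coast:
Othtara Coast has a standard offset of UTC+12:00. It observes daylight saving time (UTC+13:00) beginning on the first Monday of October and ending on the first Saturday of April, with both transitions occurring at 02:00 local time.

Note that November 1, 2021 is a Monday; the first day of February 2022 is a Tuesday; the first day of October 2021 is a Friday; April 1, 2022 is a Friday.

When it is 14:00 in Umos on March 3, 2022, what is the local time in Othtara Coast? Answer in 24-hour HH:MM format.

17:00

1 November 2021 is a Monday, so the first Sunday is November 7.
1 February 2022 is a Tuesday, so Sundays fall on 6, 13, 20, 27; the last is February 27.
March 3, 2022 is outside the daylight-saving period (7 November 2021 – 27 February 2022), so Umos is on standard time, UTC+10:00.
14:00 Umos − 10h = 04:00 UTC.
1 October 2021 is a Friday, so the first Monday is October 4.
1 April 2022 is a Friday, so the first Saturday is April 2.
At the standard offset (UTC+12:00), 04:00 UTC + 12h = 16:00 Othtara Coast standard time.
Daylight saving runs 4 October 2021 – 2 April 2022; the standard-time date in Othtara Coast, March 3, 2022, is inside that window, so Othtara Coast is at UTC+13:00.
04:00 UTC + 13h = 17:00 Othtara Coast.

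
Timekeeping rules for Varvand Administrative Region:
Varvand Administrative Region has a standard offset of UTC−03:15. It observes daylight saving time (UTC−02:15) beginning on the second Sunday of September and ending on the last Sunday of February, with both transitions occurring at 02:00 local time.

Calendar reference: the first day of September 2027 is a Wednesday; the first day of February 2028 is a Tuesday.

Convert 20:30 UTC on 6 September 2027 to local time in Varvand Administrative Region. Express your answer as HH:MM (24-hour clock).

1 September 2027 is a Wednesday, so the first Sunday is September 5 and the second is September 12.
1 February 2028 is a Tuesday, so Sundays fall on 6, 13, 20, 27; the last is February 27.
At the standard offset (UTC−03:15), 20:30 UTC − 3h15m = 17:15 Varvand Administrative Region standard time.
Daylight saving runs 12 September 2027 – 27 February 2028; the standard-time date in Varvand Administrative Region, 6 September 2027, is outside that window, so Varvand Administrative Region is on standard time at UTC−03:15.
20:30 UTC − 3h15m = 17:15 local.

17:15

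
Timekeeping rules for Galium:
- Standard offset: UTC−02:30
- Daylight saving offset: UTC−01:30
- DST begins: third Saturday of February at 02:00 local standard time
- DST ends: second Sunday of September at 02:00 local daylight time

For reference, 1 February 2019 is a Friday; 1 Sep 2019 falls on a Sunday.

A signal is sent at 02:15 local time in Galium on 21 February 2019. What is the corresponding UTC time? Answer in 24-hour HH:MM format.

1 February 2019 is a Friday, so the first Saturday is February 2 and the third is February 16.
1 September 2019 is a Sunday, so the first Sunday is September 1 and the second is September 8.
Daylight saving runs 16 February – 8 September; 21 February 2019 is inside that window, so Galium is at UTC−01:30.
02:15 local + 1h30m = 03:45 UTC.

03:45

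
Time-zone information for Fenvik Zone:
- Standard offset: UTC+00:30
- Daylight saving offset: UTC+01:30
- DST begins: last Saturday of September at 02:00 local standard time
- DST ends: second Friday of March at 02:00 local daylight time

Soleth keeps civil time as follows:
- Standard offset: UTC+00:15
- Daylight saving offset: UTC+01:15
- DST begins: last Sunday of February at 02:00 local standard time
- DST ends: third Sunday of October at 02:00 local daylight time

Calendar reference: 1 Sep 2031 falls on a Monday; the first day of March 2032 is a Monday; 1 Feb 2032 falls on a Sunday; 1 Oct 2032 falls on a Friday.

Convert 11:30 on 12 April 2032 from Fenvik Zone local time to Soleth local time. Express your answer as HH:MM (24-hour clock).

12:15

1 September 2031 is a Monday, so Saturdays fall on 6, 13, 20, 27; the last is September 27.
1 March 2032 is a Monday, so the first Friday is March 5 and the second is March 12.
12 April 2032 is outside the daylight-saving period (27 September 2031 – 12 March 2032), so Fenvik Zone is on standard time, UTC+00:30.
11:30 Fenvik Zone − 0h30m = 11:00 UTC.
1 February 2032 is a Sunday, so Sundays fall on 1, 8, 15, 22, 29; the last is February 29.
1 October 2032 is a Friday, so the first Sunday is October 3 and the third is October 17.
At the standard offset (UTC+00:15), 11:00 UTC + 0h15m = 11:15 Soleth standard time.
Daylight saving runs 29 February – 17 October; the standard-time date in Soleth, 12 April 2032, is inside that window, so Soleth is at UTC+01:15.
11:00 UTC + 1h15m = 12:15 Soleth.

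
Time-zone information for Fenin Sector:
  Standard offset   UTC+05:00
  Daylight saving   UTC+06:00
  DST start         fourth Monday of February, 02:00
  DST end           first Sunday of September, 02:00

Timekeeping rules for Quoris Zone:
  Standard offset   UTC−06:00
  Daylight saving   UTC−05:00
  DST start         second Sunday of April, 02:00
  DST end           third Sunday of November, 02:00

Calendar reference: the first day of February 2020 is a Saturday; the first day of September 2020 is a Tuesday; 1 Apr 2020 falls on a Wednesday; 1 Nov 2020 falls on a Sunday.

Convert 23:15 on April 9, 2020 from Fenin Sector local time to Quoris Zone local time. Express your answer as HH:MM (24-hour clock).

11:15

1 February 2020 is a Saturday, so the first Monday is February 3 and the fourth is February 24.
1 September 2020 is a Tuesday, so the first Sunday is September 6.
April 9, 2020 lies within the daylight-saving period (24 February – 6 September), so Fenin Sector is on daylight time, UTC+06:00.
23:15 Fenin Sector − 6h = 17:15 UTC.
1 April 2020 is a Wednesday, so the first Sunday is April 5 and the second is April 12.
1 November 2020 is a Sunday, so the first Sunday is November 1 and the third is November 15.
At the standard offset (UTC−06:00), 17:15 UTC − 6h = 11:15 Quoris Zone standard time.
Daylight saving runs 12 April – 15 November; the standard-time date in Quoris Zone, April 9, 2020, is outside that window, so Quoris Zone is on standard time at UTC−06:00.
17:15 UTC − 6h = 11:15 Quoris Zone.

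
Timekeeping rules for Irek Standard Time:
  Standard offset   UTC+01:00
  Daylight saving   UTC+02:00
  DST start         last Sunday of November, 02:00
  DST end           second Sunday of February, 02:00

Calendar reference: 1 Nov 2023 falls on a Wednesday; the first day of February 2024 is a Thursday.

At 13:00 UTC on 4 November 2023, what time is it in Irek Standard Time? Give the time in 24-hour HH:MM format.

1 November 2023 is a Wednesday, so Sundays fall on 5, 12, 19, 26; the last is November 26.
1 February 2024 is a Thursday, so the first Sunday is February 4 and the second is February 11.
At the standard offset (UTC+01:00), 13:00 UTC + 1h = 14:00 Irek Standard Time standard time.
Daylight saving runs 26 November 2023 – 11 February 2024; the standard-time date in Irek Standard Time, 4 November 2023, is outside that window, so Irek Standard Time is on standard time at UTC+01:00.
13:00 UTC + 1h = 14:00 local.

14:00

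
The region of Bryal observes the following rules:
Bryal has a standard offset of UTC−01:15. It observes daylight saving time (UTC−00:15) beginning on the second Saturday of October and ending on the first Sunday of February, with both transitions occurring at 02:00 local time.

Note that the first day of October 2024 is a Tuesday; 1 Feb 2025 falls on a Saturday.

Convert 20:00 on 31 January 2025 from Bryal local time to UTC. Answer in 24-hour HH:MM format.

1 October 2024 is a Tuesday, so the first Saturday is October 5 and the second is October 12.
1 February 2025 is a Saturday, so the first Sunday is February 2.
31 January 2025 falls between 12 October 2024 and 2 February 2025, so daylight saving is in effect and Bryal is at UTC−00:15.
20:00 local + 0h15m = 20:15 UTC.

20:15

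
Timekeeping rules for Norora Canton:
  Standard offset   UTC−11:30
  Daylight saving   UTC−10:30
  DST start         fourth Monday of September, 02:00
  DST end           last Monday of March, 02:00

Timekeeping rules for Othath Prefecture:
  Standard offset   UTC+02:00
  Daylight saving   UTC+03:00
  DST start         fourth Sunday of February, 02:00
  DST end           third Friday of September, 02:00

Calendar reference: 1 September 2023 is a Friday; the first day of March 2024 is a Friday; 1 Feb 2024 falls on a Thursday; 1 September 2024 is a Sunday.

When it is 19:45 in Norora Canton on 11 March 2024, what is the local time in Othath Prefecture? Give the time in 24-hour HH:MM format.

1 September 2023 is a Friday, so the first Monday is September 4 and the fourth is September 25.
1 March 2024 is a Friday, so Mondays fall on 4, 11, 18, 25; the last is March 25.
11 March 2024 lies within the daylight-saving period (25 September 2023 – 25 March 2024), so Norora Canton is on daylight time, UTC−10:30.
19:45 Norora Canton + 10h30m = 06:15 UTC (rolling into the next day, 12 March 2024).
1 February 2024 is a Thursday, so the first Sunday is February 4 and the fourth is February 25.
1 September 2024 is a Sunday, so the first Friday is September 6 and the third is September 20.
At the standard offset (UTC+02:00), 06:15 UTC + 2h = 08:15 Othath Prefecture standard time.
Daylight saving runs 25 February – 20 September; the standard-time date in Othath Prefecture, 12 March 2024, is inside that window, so Othath Prefecture is at UTC+03:00.
06:15 UTC + 3h = 09:15 Othath Prefecture.

09:15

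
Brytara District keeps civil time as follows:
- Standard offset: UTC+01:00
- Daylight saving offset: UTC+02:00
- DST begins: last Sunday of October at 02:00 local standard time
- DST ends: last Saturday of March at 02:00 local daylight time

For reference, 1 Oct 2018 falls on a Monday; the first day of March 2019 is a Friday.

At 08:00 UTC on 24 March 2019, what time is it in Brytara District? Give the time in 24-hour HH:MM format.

10:00

1 October 2018 is a Monday, so Sundays fall on 7, 14, 21, 28; the last is October 28.
1 March 2019 is a Friday, so Saturdays fall on 2, 9, 16, 23, 30; the last is March 30.
At the standard offset (UTC+01:00), 08:00 UTC + 1h = 09:00 Brytara District standard time.
The standard-time date in Brytara District, 24 March 2019, falls between 28 October 2018 and 30 March 2019, so daylight saving is in effect and Brytara District is at UTC+02:00.
08:00 UTC + 2h = 10:00 local.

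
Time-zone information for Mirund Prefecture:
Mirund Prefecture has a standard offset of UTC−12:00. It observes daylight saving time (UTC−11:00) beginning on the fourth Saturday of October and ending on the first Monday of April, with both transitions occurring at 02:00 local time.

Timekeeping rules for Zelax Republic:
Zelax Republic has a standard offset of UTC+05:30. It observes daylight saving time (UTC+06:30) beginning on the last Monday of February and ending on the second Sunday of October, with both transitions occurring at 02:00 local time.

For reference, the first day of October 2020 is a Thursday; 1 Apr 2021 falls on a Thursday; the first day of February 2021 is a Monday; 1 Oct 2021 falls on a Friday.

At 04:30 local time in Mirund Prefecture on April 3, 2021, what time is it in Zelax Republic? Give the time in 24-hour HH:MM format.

22:00

1 October 2020 is a Thursday, so the first Saturday is October 3 and the fourth is October 24.
1 April 2021 is a Thursday, so the first Monday is April 5.
Daylight saving runs 24 October 2020 – 5 April 2021; April 3, 2021 is inside that window, so Mirund Prefecture is at UTC−11:00.
04:30 Mirund Prefecture + 11h = 15:30 UTC.
1 February 2021 is a Monday, so Mondays fall on 1, 8, 15, 22; the last is February 22.
1 October 2021 is a Friday, so the first Sunday is October 3 and the second is October 10.
At the standard offset (UTC+05:30), 15:30 UTC + 5h30m = 21:00 Zelax Republic standard time.
The standard-time date in Zelax Republic, April 3, 2021, falls between 22 February and 10 October, so daylight saving is in effect and Zelax Republic is at UTC+06:30.
15:30 UTC + 6h30m = 22:00 Zelax Republic.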